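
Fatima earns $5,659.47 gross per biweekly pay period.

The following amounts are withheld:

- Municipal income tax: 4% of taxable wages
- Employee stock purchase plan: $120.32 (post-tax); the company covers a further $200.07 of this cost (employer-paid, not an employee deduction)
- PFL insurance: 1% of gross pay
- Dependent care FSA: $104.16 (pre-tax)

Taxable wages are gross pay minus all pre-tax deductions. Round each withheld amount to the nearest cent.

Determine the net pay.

Dependent care FSA: $104.16
Taxable wages = $5,659.47 − $104.16 = $5,555.31
Municipal income tax: $5,555.31 × 0.04 = $222.21
PFL insurance: $5,659.47 × 0.01 = $56.59
Employee stock purchase plan: $120.32
(Employer's $200.07 toward employee stock purchase plan is not withheld from the employee.)
Total deductions = $104.16 + $222.21 + $56.59 + $120.32 = $503.28
Net pay = $5,659.47 − $503.28 = $5,156.19

$5,156.19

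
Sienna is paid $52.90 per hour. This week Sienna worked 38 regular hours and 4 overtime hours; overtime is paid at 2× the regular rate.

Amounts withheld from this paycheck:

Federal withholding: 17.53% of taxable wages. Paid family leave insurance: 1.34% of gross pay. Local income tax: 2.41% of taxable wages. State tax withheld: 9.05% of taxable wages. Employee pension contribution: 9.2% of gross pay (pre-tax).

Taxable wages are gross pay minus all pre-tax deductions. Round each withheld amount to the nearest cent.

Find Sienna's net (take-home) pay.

$1536.38

Regular pay: 38 × $52.90 = $2010.20
Overtime pay: 4 × $52.90 × 2 = $423.20
Gross pay = $2010.20 + $423.20 = $2433.40
Employee pension contribution: $2433.40 × 0.092 = $223.87
Taxable wages = $2433.40 − $223.87 = $2209.53
State tax withheld: $2209.53 × 0.0905 = $199.96
Local income tax: $2209.53 × 0.0241 = $53.25
Federal withholding: $2209.53 × 0.1753 = $387.33
Paid family leave insurance: $2433.40 × 0.0134 = $32.61
Total deductions = $223.87 + $199.96 + $53.25 + $387.33 + $32.61 = $897.02
Net pay = $2433.40 − $897.02 = $1536.38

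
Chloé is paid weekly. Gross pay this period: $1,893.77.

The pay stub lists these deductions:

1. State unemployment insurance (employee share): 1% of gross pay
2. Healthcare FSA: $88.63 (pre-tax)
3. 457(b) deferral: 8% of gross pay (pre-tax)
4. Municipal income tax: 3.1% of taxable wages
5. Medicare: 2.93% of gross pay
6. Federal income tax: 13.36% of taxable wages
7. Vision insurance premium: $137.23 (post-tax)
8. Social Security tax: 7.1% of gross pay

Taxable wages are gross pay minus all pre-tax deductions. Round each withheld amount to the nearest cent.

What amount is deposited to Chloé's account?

457(b) deferral: $1,893.77 × 0.08 = $151.50
Healthcare FSA: $88.63
Pre-tax total = $151.50 + $88.63 = $240.13
Taxable wages = $1,893.77 − $240.13 = $1,653.64
Municipal income tax: $1,653.64 × 0.031 = $51.26
Federal income tax: $1,653.64 × 0.1336 = $220.93
Medicare: $1,893.77 × 0.0293 = $55.49
Social Security tax: $1,893.77 × 0.071 = $134.46
State unemployment insurance (employee share): $1,893.77 × 0.01 = $18.94
Vision insurance premium: $137.23
Total deductions = $151.50 + $88.63 + $51.26 + $220.93 + $55.49 + $134.46 + $18.94 + $137.23 = $858.44
Net pay = $1,893.77 − $858.44 = $1,035.33

$1,035.33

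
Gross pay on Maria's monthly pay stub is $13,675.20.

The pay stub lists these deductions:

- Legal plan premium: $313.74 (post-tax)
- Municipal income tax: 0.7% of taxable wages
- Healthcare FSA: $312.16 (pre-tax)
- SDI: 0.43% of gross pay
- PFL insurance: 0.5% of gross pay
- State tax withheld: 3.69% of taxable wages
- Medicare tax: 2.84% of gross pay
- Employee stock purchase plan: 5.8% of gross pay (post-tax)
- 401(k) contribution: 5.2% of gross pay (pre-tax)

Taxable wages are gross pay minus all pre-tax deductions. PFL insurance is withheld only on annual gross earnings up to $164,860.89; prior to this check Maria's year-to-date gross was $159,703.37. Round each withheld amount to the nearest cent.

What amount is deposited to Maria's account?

$10,516.64

Healthcare FSA: $312.16
401(k) contribution: $13,675.20 × 0.052 = $711.11
Pre-tax total = $312.16 + $711.11 = $1,023.27
Taxable wages = $13,675.20 − $1,023.27 = $12,651.93
State tax withheld: $12,651.93 × 0.0369 = $466.86
Municipal income tax: $12,651.93 × 0.007 = $88.56
PFL insurance: only $164,860.89 − $159,703.37 = $5,157.52 of this check is subject → $5,157.52 × 0.005 = $25.79
SDI: $13,675.20 × 0.0043 = $58.80
Medicare tax: $13,675.20 × 0.0284 = $388.38
Employee stock purchase plan: $13,675.20 × 0.058 = $793.16
Legal plan premium: $313.74
Total deductions = $312.16 + $711.11 + $466.86 + $88.56 + $25.79 + $58.80 + $388.38 + $793.16 + $313.74 = $3,158.56
Net pay = $13,675.20 − $3,158.56 = $10,516.64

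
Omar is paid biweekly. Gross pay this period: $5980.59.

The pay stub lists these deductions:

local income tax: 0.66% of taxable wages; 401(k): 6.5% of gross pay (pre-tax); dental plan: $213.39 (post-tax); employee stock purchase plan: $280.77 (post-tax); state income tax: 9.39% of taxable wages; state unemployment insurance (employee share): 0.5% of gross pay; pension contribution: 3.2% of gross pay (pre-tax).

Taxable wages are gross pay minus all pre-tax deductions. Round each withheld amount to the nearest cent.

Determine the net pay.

401(k): $5980.59 × 0.065 = $388.74
Pension contribution: $5980.59 × 0.032 = $191.38
Pre-tax total = $388.74 + $191.38 = $580.12
Taxable wages = $5980.59 − $580.12 = $5400.47
Local income tax: $5400.47 × 0.0066 = $35.64
State income tax: $5400.47 × 0.0939 = $507.10
State unemployment insurance (employee share): $5980.59 × 0.005 = $29.90
Dental plan: $213.39
Employee stock purchase plan: $280.77
Total deductions = $388.74 + $191.38 + $35.64 + $507.10 + $29.90 + $213.39 + $280.77 = $1646.92
Net pay = $5980.59 − $1646.92 = $4333.67

$4333.67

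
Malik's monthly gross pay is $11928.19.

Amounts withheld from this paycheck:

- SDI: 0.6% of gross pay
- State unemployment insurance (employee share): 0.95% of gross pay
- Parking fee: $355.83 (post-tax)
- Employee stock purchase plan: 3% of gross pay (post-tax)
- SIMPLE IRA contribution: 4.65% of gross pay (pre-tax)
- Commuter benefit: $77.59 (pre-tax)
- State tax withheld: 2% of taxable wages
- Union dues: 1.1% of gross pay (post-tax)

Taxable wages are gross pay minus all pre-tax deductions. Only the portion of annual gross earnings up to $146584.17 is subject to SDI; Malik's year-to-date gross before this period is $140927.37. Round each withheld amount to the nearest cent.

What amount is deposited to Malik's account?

Commuter benefit: $77.59
SIMPLE IRA contribution: $11928.19 × 0.0465 = $554.66
Pre-tax total = $77.59 + $554.66 = $632.25
Taxable wages = $11928.19 − $632.25 = $11295.94
State tax withheld: $11295.94 × 0.02 = $225.92
State unemployment insurance (employee share): $11928.19 × 0.0095 = $113.32
SDI: only $146584.17 − $140927.37 = $5656.80 of this check is subject → $5656.80 × 0.006 = $33.94
Parking fee: $355.83
Employee stock purchase plan: $11928.19 × 0.03 = $357.85
Union dues: $11928.19 × 0.011 = $131.21
Total deductions = $77.59 + $554.66 + $225.92 + $113.32 + $33.94 + $355.83 + $357.85 + $131.21 = $1850.32
Net pay = $11928.19 − $1850.32 = $10077.87

$10077.87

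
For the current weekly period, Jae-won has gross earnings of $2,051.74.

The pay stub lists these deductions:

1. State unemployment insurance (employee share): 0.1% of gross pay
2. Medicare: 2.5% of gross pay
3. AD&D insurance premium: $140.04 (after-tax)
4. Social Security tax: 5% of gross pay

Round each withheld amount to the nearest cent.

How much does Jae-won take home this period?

State unemployment insurance (employee share): $2,051.74 × 0.001 = $2.05
Social Security tax: $2,051.74 × 0.05 = $102.59
Medicare: $2,051.74 × 0.025 = $51.29
AD&D insurance premium: $140.04
Total deductions = $2.05 + $102.59 + $51.29 + $140.04 = $295.97
Net pay = $2,051.74 − $295.97 = $1,755.77

$1,755.77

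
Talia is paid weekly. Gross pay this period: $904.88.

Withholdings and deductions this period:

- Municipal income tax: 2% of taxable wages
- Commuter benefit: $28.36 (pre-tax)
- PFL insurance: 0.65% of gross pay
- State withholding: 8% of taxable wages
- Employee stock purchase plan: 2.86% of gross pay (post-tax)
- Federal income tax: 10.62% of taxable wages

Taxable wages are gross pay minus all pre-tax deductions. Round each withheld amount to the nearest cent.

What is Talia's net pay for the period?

$664.02

Commuter benefit: $28.36
Taxable wages = $904.88 − $28.36 = $876.52
Municipal income tax: $876.52 × 0.02 = $17.53
Federal income tax: $876.52 × 0.1062 = $93.09
State withholding: $876.52 × 0.08 = $70.12
PFL insurance: $904.88 × 0.0065 = $5.88
Employee stock purchase plan: $904.88 × 0.0286 = $25.88
Total deductions = $28.36 + $17.53 + $93.09 + $70.12 + $5.88 + $25.88 = $240.86
Net pay = $904.88 − $240.86 = $664.02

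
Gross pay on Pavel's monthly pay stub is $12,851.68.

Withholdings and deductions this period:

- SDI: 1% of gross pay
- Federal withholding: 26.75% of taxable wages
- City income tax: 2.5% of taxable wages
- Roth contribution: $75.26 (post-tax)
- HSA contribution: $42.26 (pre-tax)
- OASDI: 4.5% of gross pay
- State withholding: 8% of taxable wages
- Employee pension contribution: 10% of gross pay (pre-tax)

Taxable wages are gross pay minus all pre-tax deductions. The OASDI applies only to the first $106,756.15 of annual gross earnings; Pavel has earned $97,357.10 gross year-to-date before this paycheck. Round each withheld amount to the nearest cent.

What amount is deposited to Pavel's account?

Employee pension contribution: $12,851.68 × 0.1 = $1,285.17
HSA contribution: $42.26
Pre-tax total = $1,285.17 + $42.26 = $1,327.43
Taxable wages = $12,851.68 − $1,327.43 = $11,524.25
City income tax: $11,524.25 × 0.025 = $288.11
Federal withholding: $11,524.25 × 0.2675 = $3,082.74
State withholding: $11,524.25 × 0.08 = $921.94
OASDI: only $106,756.15 − $97,357.10 = $9,399.05 of this check is subject → $9,399.05 × 0.045 = $422.96
SDI: $12,851.68 × 0.01 = $128.52
Roth contribution: $75.26
Total deductions = $1,285.17 + $42.26 + $288.11 + $3,082.74 + $921.94 + $422.96 + $128.52 + $75.26 = $6,246.96
Net pay = $12,851.68 − $6,246.96 = $6,604.72

$6,604.72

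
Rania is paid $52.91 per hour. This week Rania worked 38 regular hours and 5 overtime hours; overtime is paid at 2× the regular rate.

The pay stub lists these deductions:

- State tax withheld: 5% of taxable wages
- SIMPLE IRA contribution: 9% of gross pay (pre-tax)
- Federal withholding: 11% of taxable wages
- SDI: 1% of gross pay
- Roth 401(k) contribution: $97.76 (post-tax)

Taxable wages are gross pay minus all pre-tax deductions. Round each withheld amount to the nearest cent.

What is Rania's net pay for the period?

$1,818.17

Regular pay: 38 × $52.91 = $2,010.58
Overtime pay: 5 × $52.91 × 2 = $529.10
Gross pay = $2,010.58 + $529.10 = $2,539.68
SIMPLE IRA contribution: $2,539.68 × 0.09 = $228.57
Taxable wages = $2,539.68 − $228.57 = $2,311.11
Federal withholding: $2,311.11 × 0.11 = $254.22
State tax withheld: $2,311.11 × 0.05 = $115.56
SDI: $2,539.68 × 0.01 = $25.40
Roth 401(k) contribution: $97.76
Total deductions = $228.57 + $254.22 + $115.56 + $25.40 + $97.76 = $721.51
Net pay = $2,539.68 − $721.51 = $1,818.17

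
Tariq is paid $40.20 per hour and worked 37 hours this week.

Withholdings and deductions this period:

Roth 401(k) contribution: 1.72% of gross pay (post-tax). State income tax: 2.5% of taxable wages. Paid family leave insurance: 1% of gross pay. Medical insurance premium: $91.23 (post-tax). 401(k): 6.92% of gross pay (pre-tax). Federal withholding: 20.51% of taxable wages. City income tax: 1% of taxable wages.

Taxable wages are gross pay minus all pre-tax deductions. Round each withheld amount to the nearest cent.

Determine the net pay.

Gross pay: 37 × $40.20 = $1,487.40
401(k): $1,487.40 × 0.0692 = $102.93
Taxable wages = $1,487.40 − $102.93 = $1,384.47
Federal withholding: $1,384.47 × 0.2051 = $283.95
City income tax: $1,384.47 × 0.01 = $13.84
State income tax: $1,384.47 × 0.025 = $34.61
Paid family leave insurance: $1,487.40 × 0.01 = $14.87
Medical insurance premium: $91.23
Roth 401(k) contribution: $1,487.40 × 0.0172 = $25.58
Total deductions = $102.93 + $283.95 + $13.84 + $34.61 + $14.87 + $91.23 + $25.58 = $567.01
Net pay = $1,487.40 − $567.01 = $920.39

$920.39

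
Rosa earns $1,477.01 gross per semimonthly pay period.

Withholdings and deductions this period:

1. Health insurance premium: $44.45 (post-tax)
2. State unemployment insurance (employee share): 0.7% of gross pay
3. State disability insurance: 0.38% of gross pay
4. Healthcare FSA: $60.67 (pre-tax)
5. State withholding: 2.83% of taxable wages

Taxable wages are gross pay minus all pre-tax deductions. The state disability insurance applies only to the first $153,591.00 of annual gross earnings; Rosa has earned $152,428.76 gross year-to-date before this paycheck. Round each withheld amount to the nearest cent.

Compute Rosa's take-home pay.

$1,317.05

Healthcare FSA: $60.67
Taxable wages = $1,477.01 − $60.67 = $1,416.34
State withholding: $1,416.34 × 0.0283 = $40.08
State disability insurance: only $153,591.00 − $152,428.76 = $1,162.24 of this check is subject → $1,162.24 × 0.0038 = $4.42
State unemployment insurance (employee share): $1,477.01 × 0.007 = $10.34
Health insurance premium: $44.45
Total deductions = $60.67 + $40.08 + $4.42 + $10.34 + $44.45 = $159.96
Net pay = $1,477.01 − $159.96 = $1,317.05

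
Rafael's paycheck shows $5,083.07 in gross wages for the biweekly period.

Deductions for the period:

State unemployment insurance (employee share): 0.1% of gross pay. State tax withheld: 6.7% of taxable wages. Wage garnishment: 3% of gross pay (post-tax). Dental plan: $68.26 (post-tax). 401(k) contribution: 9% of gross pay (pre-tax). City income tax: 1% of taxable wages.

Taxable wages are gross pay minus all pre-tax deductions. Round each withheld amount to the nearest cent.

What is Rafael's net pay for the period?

401(k) contribution: $5,083.07 × 0.09 = $457.48
Taxable wages = $5,083.07 − $457.48 = $4,625.59
City income tax: $4,625.59 × 0.01 = $46.26
State tax withheld: $4,625.59 × 0.067 = $309.91
State unemployment insurance (employee share): $5,083.07 × 0.001 = $5.08
Wage garnishment: $5,083.07 × 0.03 = $152.49
Dental plan: $68.26
Total deductions = $457.48 + $46.26 + $309.91 + $5.08 + $152.49 + $68.26 = $1,039.48
Net pay = $5,083.07 − $1,039.48 = $4,043.59

$4,043.59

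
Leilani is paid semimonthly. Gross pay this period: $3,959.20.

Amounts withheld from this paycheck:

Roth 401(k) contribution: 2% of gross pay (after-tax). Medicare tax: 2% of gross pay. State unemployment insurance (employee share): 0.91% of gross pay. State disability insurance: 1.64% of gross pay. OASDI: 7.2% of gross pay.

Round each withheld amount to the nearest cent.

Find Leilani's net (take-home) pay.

State unemployment insurance (employee share): $3,959.20 × 0.0091 = $36.03
State disability insurance: $3,959.20 × 0.0164 = $64.93
OASDI: $3,959.20 × 0.072 = $285.06
Medicare tax: $3,959.20 × 0.02 = $79.18
Roth 401(k) contribution: $3,959.20 × 0.02 = $79.18
Total deductions = $36.03 + $64.93 + $285.06 + $79.18 + $79.18 = $544.38
Net pay = $3,959.20 − $544.38 = $3,414.82

$3,414.82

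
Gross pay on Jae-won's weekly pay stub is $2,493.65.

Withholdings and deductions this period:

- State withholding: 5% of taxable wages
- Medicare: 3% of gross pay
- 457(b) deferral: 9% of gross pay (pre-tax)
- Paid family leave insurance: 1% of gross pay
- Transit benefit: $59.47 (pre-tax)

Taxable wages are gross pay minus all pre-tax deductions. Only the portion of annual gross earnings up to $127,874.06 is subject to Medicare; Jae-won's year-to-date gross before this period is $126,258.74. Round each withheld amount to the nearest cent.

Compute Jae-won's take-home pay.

457(b) deferral: $2,493.65 × 0.09 = $224.43
Transit benefit: $59.47
Pre-tax total = $224.43 + $59.47 = $283.90
Taxable wages = $2,493.65 − $283.90 = $2,209.75
State withholding: $2,209.75 × 0.05 = $110.49
Paid family leave insurance: $2,493.65 × 0.01 = $24.94
Medicare: only $127,874.06 − $126,258.74 = $1,615.32 of this check is subject → $1,615.32 × 0.03 = $48.46
Total deductions = $224.43 + $59.47 + $110.49 + $24.94 + $48.46 = $467.79
Net pay = $2,493.65 − $467.79 = $2,025.86

$2,025.86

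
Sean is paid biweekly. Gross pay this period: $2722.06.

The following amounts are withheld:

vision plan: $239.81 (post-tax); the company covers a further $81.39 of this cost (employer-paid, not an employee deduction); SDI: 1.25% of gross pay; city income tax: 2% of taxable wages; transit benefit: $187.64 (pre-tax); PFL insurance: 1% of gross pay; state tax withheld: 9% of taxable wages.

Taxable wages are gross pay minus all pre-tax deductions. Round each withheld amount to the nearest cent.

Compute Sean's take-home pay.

$1954.57

Transit benefit: $187.64
Taxable wages = $2722.06 − $187.64 = $2534.42
State tax withheld: $2534.42 × 0.09 = $228.10
City income tax: $2534.42 × 0.02 = $50.69
SDI: $2722.06 × 0.0125 = $34.03
PFL insurance: $2722.06 × 0.01 = $27.22
Vision plan: $239.81
(Employer's $81.39 toward vision plan is not withheld from the employee.)
Total deductions = $187.64 + $228.10 + $50.69 + $34.03 + $27.22 + $239.81 = $767.49
Net pay = $2722.06 − $767.49 = $1954.57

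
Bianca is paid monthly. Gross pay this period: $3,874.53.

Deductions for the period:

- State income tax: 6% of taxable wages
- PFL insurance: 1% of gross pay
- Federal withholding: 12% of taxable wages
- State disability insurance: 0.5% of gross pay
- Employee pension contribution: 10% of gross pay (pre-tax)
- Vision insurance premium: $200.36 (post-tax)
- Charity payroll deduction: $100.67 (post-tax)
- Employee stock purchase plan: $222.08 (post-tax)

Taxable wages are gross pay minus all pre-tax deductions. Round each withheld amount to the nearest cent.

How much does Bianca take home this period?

Employee pension contribution: $3,874.53 × 0.1 = $387.45
Taxable wages = $3,874.53 − $387.45 = $3,487.08
State income tax: $3,487.08 × 0.06 = $209.22
Federal withholding: $3,487.08 × 0.12 = $418.45
PFL insurance: $3,874.53 × 0.01 = $38.75
State disability insurance: $3,874.53 × 0.005 = $19.37
Charity payroll deduction: $100.67
Vision insurance premium: $200.36
Employee stock purchase plan: $222.08
Total deductions = $387.45 + $209.22 + $418.45 + $38.75 + $19.37 + $100.67 + $200.36 + $222.08 = $1,596.35
Net pay = $3,874.53 − $1,596.35 = $2,278.18

$2,278.18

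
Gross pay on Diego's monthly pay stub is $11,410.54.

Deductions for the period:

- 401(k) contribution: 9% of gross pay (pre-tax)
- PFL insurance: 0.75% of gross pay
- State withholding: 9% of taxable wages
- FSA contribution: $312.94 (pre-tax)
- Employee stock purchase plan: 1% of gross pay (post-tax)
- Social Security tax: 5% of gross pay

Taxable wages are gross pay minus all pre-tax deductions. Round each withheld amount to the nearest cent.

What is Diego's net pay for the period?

$8,394.07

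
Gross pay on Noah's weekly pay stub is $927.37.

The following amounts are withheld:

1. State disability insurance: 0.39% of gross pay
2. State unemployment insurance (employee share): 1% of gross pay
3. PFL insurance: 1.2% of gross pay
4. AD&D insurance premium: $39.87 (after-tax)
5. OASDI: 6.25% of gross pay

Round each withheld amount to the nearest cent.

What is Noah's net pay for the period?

State unemployment insurance (employee share): $927.37 × 0.01 = $9.27
State disability insurance: $927.37 × 0.0039 = $3.62
OASDI: $927.37 × 0.0625 = $57.96
PFL insurance: $927.37 × 0.012 = $11.13
AD&D insurance premium: $39.87
Total deductions = $9.27 + $3.62 + $57.96 + $11.13 + $39.87 = $121.85
Net pay = $927.37 − $121.85 = $805.52

$805.52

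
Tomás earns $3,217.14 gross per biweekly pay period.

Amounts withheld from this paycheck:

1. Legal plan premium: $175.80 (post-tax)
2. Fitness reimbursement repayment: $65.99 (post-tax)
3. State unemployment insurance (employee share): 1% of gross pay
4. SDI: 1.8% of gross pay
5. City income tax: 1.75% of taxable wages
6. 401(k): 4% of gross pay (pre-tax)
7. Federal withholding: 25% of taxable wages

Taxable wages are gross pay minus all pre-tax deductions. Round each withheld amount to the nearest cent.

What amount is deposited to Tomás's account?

$1,930.42

401(k): $3,217.14 × 0.04 = $128.69
Taxable wages = $3,217.14 − $128.69 = $3,088.45
Federal withholding: $3,088.45 × 0.25 = $772.11
City income tax: $3,088.45 × 0.0175 = $54.05
State unemployment insurance (employee share): $3,217.14 × 0.01 = $32.17
SDI: $3,217.14 × 0.018 = $57.91
Legal plan premium: $175.80
Fitness reimbursement repayment: $65.99
Total deductions = $128.69 + $772.11 + $54.05 + $32.17 + $57.91 + $175.80 + $65.99 = $1,286.72
Net pay = $3,217.14 − $1,286.72 = $1,930.42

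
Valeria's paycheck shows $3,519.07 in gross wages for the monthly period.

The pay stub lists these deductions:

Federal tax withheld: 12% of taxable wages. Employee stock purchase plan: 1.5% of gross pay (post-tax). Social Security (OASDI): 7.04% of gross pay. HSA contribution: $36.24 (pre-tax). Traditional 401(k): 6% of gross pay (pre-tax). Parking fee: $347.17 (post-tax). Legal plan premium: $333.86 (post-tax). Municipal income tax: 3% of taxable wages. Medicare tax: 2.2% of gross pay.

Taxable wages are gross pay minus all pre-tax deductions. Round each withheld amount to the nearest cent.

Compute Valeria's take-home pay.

$1,721.96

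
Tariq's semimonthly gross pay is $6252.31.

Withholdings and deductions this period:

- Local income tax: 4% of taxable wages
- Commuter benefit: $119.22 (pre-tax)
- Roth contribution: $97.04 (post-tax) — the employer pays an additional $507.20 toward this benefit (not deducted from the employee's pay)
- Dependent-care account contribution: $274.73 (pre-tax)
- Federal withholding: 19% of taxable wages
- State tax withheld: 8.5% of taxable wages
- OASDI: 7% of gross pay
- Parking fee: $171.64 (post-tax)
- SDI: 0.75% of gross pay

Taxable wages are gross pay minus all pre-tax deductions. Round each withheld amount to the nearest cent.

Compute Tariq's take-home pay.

$3259.75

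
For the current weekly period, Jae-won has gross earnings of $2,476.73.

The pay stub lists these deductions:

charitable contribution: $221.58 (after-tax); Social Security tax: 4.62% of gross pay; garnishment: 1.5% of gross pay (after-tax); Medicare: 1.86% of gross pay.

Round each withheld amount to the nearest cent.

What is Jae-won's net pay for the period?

Medicare: $2,476.73 × 0.0186 = $46.07
Social Security tax: $2,476.73 × 0.0462 = $114.42
Charitable contribution: $221.58
Garnishment: $2,476.73 × 0.015 = $37.15
Total deductions = $46.07 + $114.42 + $221.58 + $37.15 = $419.22
Net pay = $2,476.73 − $419.22 = $2,057.51

$2,057.51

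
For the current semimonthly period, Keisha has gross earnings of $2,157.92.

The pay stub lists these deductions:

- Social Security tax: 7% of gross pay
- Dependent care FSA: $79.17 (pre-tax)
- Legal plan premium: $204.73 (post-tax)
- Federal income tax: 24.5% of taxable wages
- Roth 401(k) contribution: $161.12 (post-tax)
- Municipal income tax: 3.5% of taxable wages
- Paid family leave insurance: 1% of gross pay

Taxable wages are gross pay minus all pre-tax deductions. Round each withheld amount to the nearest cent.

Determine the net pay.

$958.22

Dependent care FSA: $79.17
Taxable wages = $2,157.92 − $79.17 = $2,078.75
Federal income tax: $2,078.75 × 0.245 = $509.29
Municipal income tax: $2,078.75 × 0.035 = $72.76
Social Security tax: $2,157.92 × 0.07 = $151.05
Paid family leave insurance: $2,157.92 × 0.01 = $21.58
Legal plan premium: $204.73
Roth 401(k) contribution: $161.12
Total deductions = $79.17 + $509.29 + $72.76 + $151.05 + $21.58 + $204.73 + $161.12 = $1,199.70
Net pay = $2,157.92 − $1,199.70 = $958.22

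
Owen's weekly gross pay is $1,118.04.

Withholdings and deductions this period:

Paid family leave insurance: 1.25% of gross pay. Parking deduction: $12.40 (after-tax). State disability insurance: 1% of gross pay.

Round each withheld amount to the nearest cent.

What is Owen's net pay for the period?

State disability insurance: $1,118.04 × 0.01 = $11.18
Paid family leave insurance: $1,118.04 × 0.0125 = $13.98
Parking deduction: $12.40
Total deductions = $11.18 + $13.98 + $12.40 = $37.56
Net pay = $1,118.04 − $37.56 = $1,080.48

$1,080.48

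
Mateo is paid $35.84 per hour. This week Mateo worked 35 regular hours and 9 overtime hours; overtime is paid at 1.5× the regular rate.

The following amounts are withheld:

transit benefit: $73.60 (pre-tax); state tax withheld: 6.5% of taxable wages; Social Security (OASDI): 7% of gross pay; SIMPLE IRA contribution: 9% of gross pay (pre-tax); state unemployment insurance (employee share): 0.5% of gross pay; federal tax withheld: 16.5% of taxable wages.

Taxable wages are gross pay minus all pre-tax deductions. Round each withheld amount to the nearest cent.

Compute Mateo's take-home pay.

$1030.95

Regular pay: 35 × $35.84 = $1254.40
Overtime pay: 9 × $35.84 × 1.5 = $483.84
Gross pay = $1254.40 + $483.84 = $1738.24
SIMPLE IRA contribution: $1738.24 × 0.09 = $156.44
Transit benefit: $73.60
Pre-tax total = $156.44 + $73.60 = $230.04
Taxable wages = $1738.24 − $230.04 = $1508.20
Federal tax withheld: $1508.20 × 0.165 = $248.85
State tax withheld: $1508.20 × 0.065 = $98.03
State unemployment insurance (employee share): $1738.24 × 0.005 = $8.69
Social Security (OASDI): $1738.24 × 0.07 = $121.68
Total deductions = $156.44 + $73.60 + $248.85 + $98.03 + $8.69 + $121.68 = $707.29
Net pay = $1738.24 − $707.29 = $1030.95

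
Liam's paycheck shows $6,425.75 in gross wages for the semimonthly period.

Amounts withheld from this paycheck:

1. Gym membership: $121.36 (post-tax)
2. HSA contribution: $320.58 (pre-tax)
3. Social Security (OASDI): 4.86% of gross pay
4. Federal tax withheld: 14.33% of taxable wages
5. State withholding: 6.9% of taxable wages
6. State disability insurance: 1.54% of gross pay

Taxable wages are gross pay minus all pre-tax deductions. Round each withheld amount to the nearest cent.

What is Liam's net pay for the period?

HSA contribution: $320.58
Taxable wages = $6,425.75 − $320.58 = $6,105.17
State withholding: $6,105.17 × 0.069 = $421.26
Federal tax withheld: $6,105.17 × 0.1433 = $874.87
Social Security (OASDI): $6,425.75 × 0.0486 = $312.29
State disability insurance: $6,425.75 × 0.0154 = $98.96
Gym membership: $121.36
Total deductions = $320.58 + $421.26 + $874.87 + $312.29 + $98.96 + $121.36 = $2,149.32
Net pay = $6,425.75 − $2,149.32 = $4,276.43

$4,276.43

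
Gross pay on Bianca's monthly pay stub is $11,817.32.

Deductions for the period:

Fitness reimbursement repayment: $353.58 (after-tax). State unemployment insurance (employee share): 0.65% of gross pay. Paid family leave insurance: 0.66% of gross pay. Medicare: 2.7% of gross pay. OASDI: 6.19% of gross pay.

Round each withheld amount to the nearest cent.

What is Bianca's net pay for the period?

$10,258.38

State unemployment insurance (employee share): $11,817.32 × 0.0065 = $76.81
Paid family leave insurance: $11,817.32 × 0.0066 = $77.99
Medicare: $11,817.32 × 0.027 = $319.07
OASDI: $11,817.32 × 0.0619 = $731.49
Fitness reimbursement repayment: $353.58
Total deductions = $76.81 + $77.99 + $319.07 + $731.49 + $353.58 = $1,558.94
Net pay = $11,817.32 − $1,558.94 = $10,258.38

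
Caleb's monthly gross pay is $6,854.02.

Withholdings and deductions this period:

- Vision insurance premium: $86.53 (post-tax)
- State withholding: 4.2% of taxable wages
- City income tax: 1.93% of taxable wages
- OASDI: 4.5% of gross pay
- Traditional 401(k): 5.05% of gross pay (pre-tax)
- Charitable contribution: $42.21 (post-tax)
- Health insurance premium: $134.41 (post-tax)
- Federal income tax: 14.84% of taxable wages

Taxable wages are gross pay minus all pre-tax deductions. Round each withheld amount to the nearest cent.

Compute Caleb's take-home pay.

$4,571.61

Traditional 401(k): $6,854.02 × 0.0505 = $346.13
Taxable wages = $6,854.02 − $346.13 = $6,507.89
Federal income tax: $6,507.89 × 0.1484 = $965.77
State withholding: $6,507.89 × 0.042 = $273.33
City income tax: $6,507.89 × 0.0193 = $125.60
OASDI: $6,854.02 × 0.045 = $308.43
Charitable contribution: $42.21
Vision insurance premium: $86.53
Health insurance premium: $134.41
Total deductions = $346.13 + $965.77 + $273.33 + $125.60 + $308.43 + $42.21 + $86.53 + $134.41 = $2,282.41
Net pay = $6,854.02 − $2,282.41 = $4,571.61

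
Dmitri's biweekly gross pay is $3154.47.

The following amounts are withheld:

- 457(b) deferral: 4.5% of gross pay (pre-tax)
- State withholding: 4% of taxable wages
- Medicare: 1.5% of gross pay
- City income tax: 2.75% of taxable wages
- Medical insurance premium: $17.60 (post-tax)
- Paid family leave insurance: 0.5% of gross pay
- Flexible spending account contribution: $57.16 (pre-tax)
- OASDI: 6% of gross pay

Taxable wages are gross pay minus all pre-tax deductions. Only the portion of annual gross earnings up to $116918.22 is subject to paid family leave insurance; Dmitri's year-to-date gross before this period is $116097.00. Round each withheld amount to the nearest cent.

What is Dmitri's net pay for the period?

$2497.58

457(b) deferral: $3154.47 × 0.045 = $141.95
Flexible spending account contribution: $57.16
Pre-tax total = $141.95 + $57.16 = $199.11
Taxable wages = $3154.47 − $199.11 = $2955.36
City income tax: $2955.36 × 0.0275 = $81.27
State withholding: $2955.36 × 0.04 = $118.21
Medicare: $3154.47 × 0.015 = $47.32
Paid family leave insurance: only $116918.22 − $116097.00 = $821.22 of this check is subject → $821.22 × 0.005 = $4.11
OASDI: $3154.47 × 0.06 = $189.27
Medical insurance premium: $17.60
Total deductions = $141.95 + $57.16 + $81.27 + $118.21 + $47.32 + $4.11 + $189.27 + $17.60 = $656.89
Net pay = $3154.47 − $656.89 = $2497.58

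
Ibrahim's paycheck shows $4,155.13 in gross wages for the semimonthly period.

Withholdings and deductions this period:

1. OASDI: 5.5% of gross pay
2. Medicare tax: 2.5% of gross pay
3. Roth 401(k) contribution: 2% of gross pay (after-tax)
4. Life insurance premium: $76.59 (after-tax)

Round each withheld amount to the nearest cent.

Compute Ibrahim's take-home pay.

$3,663.03

OASDI: $4,155.13 × 0.055 = $228.53
Medicare tax: $4,155.13 × 0.025 = $103.88
Roth 401(k) contribution: $4,155.13 × 0.02 = $83.10
Life insurance premium: $76.59
Total deductions = $228.53 + $103.88 + $83.10 + $76.59 = $492.10
Net pay = $4,155.13 − $492.10 = $3,663.03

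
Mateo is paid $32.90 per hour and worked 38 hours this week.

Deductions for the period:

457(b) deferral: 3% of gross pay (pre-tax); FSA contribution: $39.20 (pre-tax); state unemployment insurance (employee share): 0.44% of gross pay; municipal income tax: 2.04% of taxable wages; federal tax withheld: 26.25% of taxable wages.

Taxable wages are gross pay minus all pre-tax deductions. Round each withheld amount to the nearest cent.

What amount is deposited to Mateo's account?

Gross pay: 38 × $32.90 = $1,250.20
457(b) deferral: $1,250.20 × 0.03 = $37.51
FSA contribution: $39.20
Pre-tax total = $37.51 + $39.20 = $76.71
Taxable wages = $1,250.20 − $76.71 = $1,173.49
Municipal income tax: $1,173.49 × 0.0204 = $23.94
Federal tax withheld: $1,173.49 × 0.2625 = $308.04
State unemployment insurance (employee share): $1,250.20 × 0.0044 = $5.50
Total deductions = $37.51 + $39.20 + $23.94 + $308.04 + $5.50 = $414.19
Net pay = $1,250.20 − $414.19 = $836.01

$836.01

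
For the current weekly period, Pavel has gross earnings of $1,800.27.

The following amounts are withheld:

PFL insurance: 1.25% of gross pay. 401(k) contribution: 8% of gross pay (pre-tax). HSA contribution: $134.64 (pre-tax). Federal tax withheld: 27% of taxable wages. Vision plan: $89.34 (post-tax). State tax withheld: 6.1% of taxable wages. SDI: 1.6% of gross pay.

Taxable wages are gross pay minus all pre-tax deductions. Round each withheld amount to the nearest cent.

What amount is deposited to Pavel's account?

401(k) contribution: $1,800.27 × 0.08 = $144.02
HSA contribution: $134.64
Pre-tax total = $144.02 + $134.64 = $278.66
Taxable wages = $1,800.27 − $278.66 = $1,521.61
State tax withheld: $1,521.61 × 0.061 = $92.82
Federal tax withheld: $1,521.61 × 0.27 = $410.83
SDI: $1,800.27 × 0.016 = $28.80
PFL insurance: $1,800.27 × 0.0125 = $22.50
Vision plan: $89.34
Total deductions = $144.02 + $134.64 + $92.82 + $410.83 + $28.80 + $22.50 + $89.34 = $922.95
Net pay = $1,800.27 − $922.95 = $877.32

$877.32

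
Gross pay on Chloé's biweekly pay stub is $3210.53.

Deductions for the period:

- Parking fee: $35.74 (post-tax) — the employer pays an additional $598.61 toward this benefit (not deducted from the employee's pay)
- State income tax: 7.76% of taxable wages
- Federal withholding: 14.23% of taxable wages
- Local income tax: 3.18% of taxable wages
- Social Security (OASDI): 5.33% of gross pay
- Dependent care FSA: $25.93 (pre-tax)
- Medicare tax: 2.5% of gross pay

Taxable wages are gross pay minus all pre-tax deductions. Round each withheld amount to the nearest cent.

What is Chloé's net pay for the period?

Dependent care FSA: $25.93
Taxable wages = $3210.53 − $25.93 = $3184.60
Federal withholding: $3184.60 × 0.1423 = $453.17
State income tax: $3184.60 × 0.0776 = $247.12
Local income tax: $3184.60 × 0.0318 = $101.27
Medicare tax: $3210.53 × 0.025 = $80.26
Social Security (OASDI): $3210.53 × 0.0533 = $171.12
Parking fee: $35.74
(Employer's $598.61 toward parking fee is not withheld from the employee.)
Total deductions = $25.93 + $453.17 + $247.12 + $101.27 + $80.26 + $171.12 + $35.74 = $1114.61
Net pay = $3210.53 − $1114.61 = $2095.92

$2095.92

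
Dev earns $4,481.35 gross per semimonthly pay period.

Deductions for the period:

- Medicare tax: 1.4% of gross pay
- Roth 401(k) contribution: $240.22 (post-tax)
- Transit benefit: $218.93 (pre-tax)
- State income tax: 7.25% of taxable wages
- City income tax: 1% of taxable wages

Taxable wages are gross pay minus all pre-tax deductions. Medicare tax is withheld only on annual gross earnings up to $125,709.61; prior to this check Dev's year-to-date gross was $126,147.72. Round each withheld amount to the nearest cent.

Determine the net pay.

Transit benefit: $218.93
Taxable wages = $4,481.35 − $218.93 = $4,262.42
State income tax: $4,262.42 × 0.0725 = $309.03
City income tax: $4,262.42 × 0.01 = $42.62
Medicare tax: annual cap $125,709.61 already reached (YTD $126,147.72), so $0.00
Roth 401(k) contribution: $240.22
Total deductions = $218.93 + $309.03 + $42.62 + $0.00 + $240.22 = $810.80
Net pay = $4,481.35 − $810.80 = $3,670.55

$3,670.55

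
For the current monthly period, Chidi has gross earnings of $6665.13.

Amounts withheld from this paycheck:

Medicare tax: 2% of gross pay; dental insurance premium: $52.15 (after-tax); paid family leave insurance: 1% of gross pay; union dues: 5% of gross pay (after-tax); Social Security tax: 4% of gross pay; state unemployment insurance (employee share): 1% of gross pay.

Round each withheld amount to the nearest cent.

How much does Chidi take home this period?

State unemployment insurance (employee share): $6665.13 × 0.01 = $66.65
Medicare tax: $6665.13 × 0.02 = $133.30
Paid family leave insurance: $6665.13 × 0.01 = $66.65
Social Security tax: $6665.13 × 0.04 = $266.61
Dental insurance premium: $52.15
Union dues: $6665.13 × 0.05 = $333.26
Total deductions = $66.65 + $133.30 + $66.65 + $266.61 + $52.15 + $333.26 = $918.62
Net pay = $6665.13 − $918.62 = $5746.51

$5746.51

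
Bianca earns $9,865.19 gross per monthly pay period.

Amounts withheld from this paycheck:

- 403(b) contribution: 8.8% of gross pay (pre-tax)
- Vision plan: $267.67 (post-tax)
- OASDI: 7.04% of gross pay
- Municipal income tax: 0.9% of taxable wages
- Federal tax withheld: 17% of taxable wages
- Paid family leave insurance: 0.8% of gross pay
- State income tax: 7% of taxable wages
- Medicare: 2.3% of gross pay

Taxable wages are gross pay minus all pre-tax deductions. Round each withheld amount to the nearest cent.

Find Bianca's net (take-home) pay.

403(b) contribution: $9,865.19 × 0.088 = $868.14
Taxable wages = $9,865.19 − $868.14 = $8,997.05
Municipal income tax: $8,997.05 × 0.009 = $80.97
State income tax: $8,997.05 × 0.07 = $629.79
Federal tax withheld: $8,997.05 × 0.17 = $1,529.50
Paid family leave insurance: $9,865.19 × 0.008 = $78.92
OASDI: $9,865.19 × 0.0704 = $694.51
Medicare: $9,865.19 × 0.023 = $226.90
Vision plan: $267.67
Total deductions = $868.14 + $80.97 + $629.79 + $1,529.50 + $78.92 + $694.51 + $226.90 + $267.67 = $4,376.40
Net pay = $9,865.19 − $4,376.40 = $5,488.79

$5,488.79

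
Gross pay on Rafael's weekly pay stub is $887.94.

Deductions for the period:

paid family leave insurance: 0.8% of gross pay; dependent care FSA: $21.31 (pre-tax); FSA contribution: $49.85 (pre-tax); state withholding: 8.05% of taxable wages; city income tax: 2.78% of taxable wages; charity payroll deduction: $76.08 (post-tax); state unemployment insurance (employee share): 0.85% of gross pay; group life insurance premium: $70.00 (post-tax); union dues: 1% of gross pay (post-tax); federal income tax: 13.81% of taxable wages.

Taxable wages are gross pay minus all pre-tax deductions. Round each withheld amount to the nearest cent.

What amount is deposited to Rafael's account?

$445.91

Dependent care FSA: $21.31
FSA contribution: $49.85
Pre-tax total = $21.31 + $49.85 = $71.16
Taxable wages = $887.94 − $71.16 = $816.78
Federal income tax: $816.78 × 0.1381 = $112.80
City income tax: $816.78 × 0.0278 = $22.71
State withholding: $816.78 × 0.0805 = $65.75
Paid family leave insurance: $887.94 × 0.008 = $7.10
State unemployment insurance (employee share): $887.94 × 0.0085 = $7.55
Charity payroll deduction: $76.08
Union dues: $887.94 × 0.01 = $8.88
Group life insurance premium: $70.00
Total deductions = $21.31 + $49.85 + $112.80 + $22.71 + $65.75 + $7.10 + $7.55 + $76.08 + $8.88 + $70.00 = $442.03
Net pay = $887.94 − $442.03 = $445.91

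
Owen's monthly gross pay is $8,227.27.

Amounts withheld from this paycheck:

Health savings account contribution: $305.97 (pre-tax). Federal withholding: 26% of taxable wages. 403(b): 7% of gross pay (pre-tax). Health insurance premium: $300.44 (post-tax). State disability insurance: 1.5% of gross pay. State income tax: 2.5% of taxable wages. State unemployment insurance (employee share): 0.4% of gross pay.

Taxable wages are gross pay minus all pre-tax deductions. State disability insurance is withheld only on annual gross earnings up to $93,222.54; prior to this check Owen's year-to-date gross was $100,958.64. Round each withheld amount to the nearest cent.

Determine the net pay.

$4,918.61

403(b): $8,227.27 × 0.07 = $575.91
Health savings account contribution: $305.97
Pre-tax total = $575.91 + $305.97 = $881.88
Taxable wages = $8,227.27 − $881.88 = $7,345.39
State income tax: $7,345.39 × 0.025 = $183.63
Federal withholding: $7,345.39 × 0.26 = $1,909.80
State disability insurance: annual cap $93,222.54 already reached (YTD $100,958.64), so $0.00
State unemployment insurance (employee share): $8,227.27 × 0.004 = $32.91
Health insurance premium: $300.44
Total deductions = $575.91 + $305.97 + $183.63 + $1,909.80 + $0.00 + $32.91 + $300.44 = $3,308.66
Net pay = $8,227.27 − $3,308.66 = $4,918.61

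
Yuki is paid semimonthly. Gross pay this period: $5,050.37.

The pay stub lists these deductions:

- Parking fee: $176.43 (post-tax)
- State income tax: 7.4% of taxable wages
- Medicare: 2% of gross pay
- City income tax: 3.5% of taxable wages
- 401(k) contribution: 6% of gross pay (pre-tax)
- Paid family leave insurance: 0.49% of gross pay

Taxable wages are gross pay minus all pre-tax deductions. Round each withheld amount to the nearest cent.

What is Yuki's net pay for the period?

$3,927.70

401(k) contribution: $5,050.37 × 0.06 = $303.02
Taxable wages = $5,050.37 − $303.02 = $4,747.35
State income tax: $4,747.35 × 0.074 = $351.30
City income tax: $4,747.35 × 0.035 = $166.16
Paid family leave insurance: $5,050.37 × 0.0049 = $24.75
Medicare: $5,050.37 × 0.02 = $101.01
Parking fee: $176.43
Total deductions = $303.02 + $351.30 + $166.16 + $24.75 + $101.01 + $176.43 = $1,122.67
Net pay = $5,050.37 − $1,122.67 = $3,927.70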